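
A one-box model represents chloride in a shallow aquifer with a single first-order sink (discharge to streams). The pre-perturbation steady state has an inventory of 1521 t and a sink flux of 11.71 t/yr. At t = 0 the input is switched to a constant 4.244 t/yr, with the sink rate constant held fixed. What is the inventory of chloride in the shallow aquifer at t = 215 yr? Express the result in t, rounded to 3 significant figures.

737 t

The sink rate constant is k = F₀/M₀ = 11.71/1521 = 0.007699 yr⁻¹.
Solving dM/dt = F₁ − kM with M(0) = M₀ gives M(t) = F₁/k + (M₀ − F₁/k)·e^(−kt).
F₁/k = 4.244/0.007699 = 551.25 t; kt = 0.007699 × 215 = 1.655, e^(−kt) = 0.1910.
M(215) = 551.25 + (1521 − 551.25) × 0.1910 = 551.25 + 185.3 = 736.51 t.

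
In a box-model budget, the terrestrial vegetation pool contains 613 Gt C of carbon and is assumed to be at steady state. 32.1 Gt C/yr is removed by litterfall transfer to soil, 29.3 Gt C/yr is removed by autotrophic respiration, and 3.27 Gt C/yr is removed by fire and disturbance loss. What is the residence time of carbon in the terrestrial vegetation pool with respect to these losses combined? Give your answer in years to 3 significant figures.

Total removal = 32.10 + 29.30 + 3.270 = 64.670 Gt C/yr.
τ = M / ΣF_out = 613 / 64.670 = 9.479 yr.

9.48 yr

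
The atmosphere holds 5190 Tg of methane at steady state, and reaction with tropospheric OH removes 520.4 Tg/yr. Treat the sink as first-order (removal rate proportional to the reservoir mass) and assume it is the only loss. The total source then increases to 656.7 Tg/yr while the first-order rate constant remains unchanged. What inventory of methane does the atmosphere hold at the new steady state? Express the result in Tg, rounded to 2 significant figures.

6500 Tg

Rate constant k = F/M = 520.4 / 5190 = 0.1003 yr⁻¹.
At the new steady state, source = k·M_new ⇒ M_new = 656.7 / 0.1003 = 6549 Tg.
(Equivalently M_new = M × F_new/F_old = 5190 × 656.7/520.4.)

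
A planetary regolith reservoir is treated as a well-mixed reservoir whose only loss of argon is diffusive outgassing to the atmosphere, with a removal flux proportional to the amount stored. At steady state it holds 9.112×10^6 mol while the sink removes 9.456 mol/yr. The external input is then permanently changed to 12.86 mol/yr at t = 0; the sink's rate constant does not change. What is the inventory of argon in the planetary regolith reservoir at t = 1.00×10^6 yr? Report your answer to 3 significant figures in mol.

The sink rate constant is k = F₀/M₀ = 9.456/9.112×10^6 = 1.038×10^-6 yr⁻¹.
Solving dM/dt = F₁ − kM with M(0) = M₀ gives M(t) = F₁/k + (M₀ − F₁/k)·e^(−kt).
F₁/k = 12.86/1.038×10^-6 = 1.2392×10^7 mol; kt = 1.038×10^-6 × 1.00×10^6 = 1.038, e^(−kt) = 0.3542.
M(1.00×10^6) = 1.2392×10^7 + (9.112×10^6 − 1.2392×10^7) × 0.3542 = 1.2392×10^7 − 1.162×10^6 = 1.1230×10^7 mol.

1.12×10^7 mol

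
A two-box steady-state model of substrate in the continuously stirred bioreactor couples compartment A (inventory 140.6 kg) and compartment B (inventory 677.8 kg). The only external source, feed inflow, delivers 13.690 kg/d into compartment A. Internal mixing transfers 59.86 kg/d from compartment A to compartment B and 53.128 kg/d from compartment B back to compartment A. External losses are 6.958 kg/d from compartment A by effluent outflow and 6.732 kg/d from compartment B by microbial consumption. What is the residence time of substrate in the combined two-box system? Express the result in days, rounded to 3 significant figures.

59.8 d

For the system as a whole, the A↔B exchange is internal and contributes nothing to the throughput; only the external sinks remove mass.
M_total = 140.6 + 677.8 = 818.40 kg.
ΣF_external_out = 6.958 + 6.732 = 13.690 kg/d.
τ = M_total / ΣF_ext = 818.40 / 13.690 = 59.78 d.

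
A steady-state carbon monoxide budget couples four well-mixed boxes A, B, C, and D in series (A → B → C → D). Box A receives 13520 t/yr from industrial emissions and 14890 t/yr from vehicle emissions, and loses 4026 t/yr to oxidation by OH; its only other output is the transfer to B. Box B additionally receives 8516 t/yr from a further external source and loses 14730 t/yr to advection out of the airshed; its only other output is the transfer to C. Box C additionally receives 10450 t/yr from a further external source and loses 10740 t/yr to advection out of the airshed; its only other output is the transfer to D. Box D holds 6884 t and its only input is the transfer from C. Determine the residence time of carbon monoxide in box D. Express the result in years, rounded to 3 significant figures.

0.385 yr

Box A: F(A→B) = (13520 + 14890) − 4026 = 24384 t/yr.
Box B: F(B→C) = (24384 + 8516) − 14730 = 18170 t/yr.
Box C: F(C→D) = (18170 + 10450) − 10740 = 17880 t/yr.
Box D throughput = its input = 17880 t/yr; τ = 6884 / 17880 = 0.3850 yr.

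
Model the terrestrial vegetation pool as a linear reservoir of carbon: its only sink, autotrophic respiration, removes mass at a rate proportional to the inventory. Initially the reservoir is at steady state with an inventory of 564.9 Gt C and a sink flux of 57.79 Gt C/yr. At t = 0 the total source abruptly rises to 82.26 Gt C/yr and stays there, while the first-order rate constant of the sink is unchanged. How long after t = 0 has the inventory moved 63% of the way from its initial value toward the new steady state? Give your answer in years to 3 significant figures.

τ = M₀/F₀ = 564.9/57.79 = 9.775 yr.
The remaining gap fraction is e^(−t/τ); 63% covered ⇒ e^(−t/τ) = 0.370.
t = −τ ln(0.370) = 9.775 × 0.9943 = 9.719 yr.

9.72 yr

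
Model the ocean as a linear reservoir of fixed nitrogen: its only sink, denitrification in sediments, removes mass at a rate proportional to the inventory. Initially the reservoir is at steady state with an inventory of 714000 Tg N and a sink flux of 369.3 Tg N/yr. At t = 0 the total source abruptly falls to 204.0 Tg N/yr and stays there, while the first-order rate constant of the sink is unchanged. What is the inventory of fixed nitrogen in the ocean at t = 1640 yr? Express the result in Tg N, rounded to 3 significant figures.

τ = M₀/F₀ = 714000/369.3 = 1933 yr; rate constant k = 1/τ.
New steady state M_∞ = F₁/k = F₁·τ = 204.0 × 1933 = 394410 Tg N.
M(t) = M_∞ + (M₀ − M_∞)·e^(−t/τ); t/τ = 1640/1933 = 0.8483, so e^(−t/τ) = 0.4282.
M(t) = 394410 + 319600 × 0.4282 = 531250 Tg N.

531000 Tg N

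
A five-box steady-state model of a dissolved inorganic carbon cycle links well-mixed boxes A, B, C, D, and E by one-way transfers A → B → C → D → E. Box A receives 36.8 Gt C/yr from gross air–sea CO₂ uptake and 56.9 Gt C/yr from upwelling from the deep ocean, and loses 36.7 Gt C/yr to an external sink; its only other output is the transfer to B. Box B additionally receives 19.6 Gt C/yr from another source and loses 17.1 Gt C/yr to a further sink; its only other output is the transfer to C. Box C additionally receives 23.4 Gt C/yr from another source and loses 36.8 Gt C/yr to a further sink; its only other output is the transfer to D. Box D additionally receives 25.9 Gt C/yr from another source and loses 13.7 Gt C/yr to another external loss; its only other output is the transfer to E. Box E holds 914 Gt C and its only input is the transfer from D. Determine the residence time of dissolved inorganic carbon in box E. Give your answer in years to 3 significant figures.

Box A: F(A→B) = (36.8 + 56.9) − 36.7 = 57.000 Gt C/yr.
Box B: F(B→C) = (57.000 + 19.6) − 17.1 = 59.500 Gt C/yr.
Box C: F(C→D) = (59.500 + 23.4) − 36.8 = 46.100 Gt C/yr.
Box D: F(D→E) = (46.100 + 25.9) − 13.7 = 58.300 Gt C/yr.
Box E throughput = its input = 58.300 Gt C/yr; τ = 914 / 58.300 = 15.68 yr.

15.7 yr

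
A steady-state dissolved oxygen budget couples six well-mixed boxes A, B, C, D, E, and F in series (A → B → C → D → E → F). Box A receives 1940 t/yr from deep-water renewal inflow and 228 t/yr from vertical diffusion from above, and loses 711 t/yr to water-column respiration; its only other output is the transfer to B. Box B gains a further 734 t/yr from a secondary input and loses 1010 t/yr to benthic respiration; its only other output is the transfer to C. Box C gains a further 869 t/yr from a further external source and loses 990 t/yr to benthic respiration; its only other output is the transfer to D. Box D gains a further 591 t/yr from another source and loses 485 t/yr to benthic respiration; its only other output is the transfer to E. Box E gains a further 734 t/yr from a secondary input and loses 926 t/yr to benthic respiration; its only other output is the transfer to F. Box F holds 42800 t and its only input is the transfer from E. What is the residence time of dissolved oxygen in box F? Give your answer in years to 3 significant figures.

Box A: F(A→B) = (1940 + 228) − 711 = 1457.0 t/yr.
Box B: F(B→C) = (1457.0 + 734) − 1010 = 1181.0 t/yr.
Box C: F(C→D) = (1181.0 + 869) − 990 = 1060.0 t/yr.
Box D: F(D→E) = (1060.0 + 591) − 485 = 1166.0 t/yr.
Box E: F(E→F) = (1166.0 + 734) − 926 = 974.00 t/yr.
Box F throughput = its input = 974.00 t/yr; τ = 42800 / 974.00 = 43.94 yr.

43.9 yr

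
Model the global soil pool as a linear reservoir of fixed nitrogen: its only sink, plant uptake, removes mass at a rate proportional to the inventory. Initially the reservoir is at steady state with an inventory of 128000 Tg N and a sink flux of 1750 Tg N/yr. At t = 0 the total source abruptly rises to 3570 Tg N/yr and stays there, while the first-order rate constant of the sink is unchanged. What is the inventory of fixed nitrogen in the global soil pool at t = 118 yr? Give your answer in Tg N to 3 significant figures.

235000 Tg N

τ = M₀/F₀ = 128000/1750 = 73.14 yr; rate constant k = 1/τ.
New steady state M_∞ = F₁/k = F₁·τ = 3570 × 73.14 = 261120 Tg N.
M(t) = M_∞ + (M₀ − M_∞)·e^(−t/τ); t/τ = 118/73.14 = 1.613, so e^(−t/τ) = 0.1992.
M(t) = 261120 − 133100 × 0.1992 = 234600 Tg N.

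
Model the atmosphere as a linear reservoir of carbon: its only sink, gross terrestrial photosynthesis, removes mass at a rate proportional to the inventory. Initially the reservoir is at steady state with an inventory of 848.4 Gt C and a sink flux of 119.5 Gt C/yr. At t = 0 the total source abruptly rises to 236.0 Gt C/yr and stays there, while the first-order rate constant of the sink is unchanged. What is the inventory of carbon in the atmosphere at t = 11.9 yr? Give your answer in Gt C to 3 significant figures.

1520 Gt C

τ = M₀/F₀ = 848.4/119.5 = 7.100 yr; rate constant k = 1/τ.
New steady state M_∞ = F₁/k = F₁·τ = 236.0 × 7.100 = 1675.5 Gt C.
M(t) = M_∞ + (M₀ − M_∞)·e^(−t/τ); t/τ = 11.9/7.100 = 1.676, so e^(−t/τ) = 0.1871.
M(t) = 1675.5 − 827.1 × 0.1871 = 1520.8 Gt C.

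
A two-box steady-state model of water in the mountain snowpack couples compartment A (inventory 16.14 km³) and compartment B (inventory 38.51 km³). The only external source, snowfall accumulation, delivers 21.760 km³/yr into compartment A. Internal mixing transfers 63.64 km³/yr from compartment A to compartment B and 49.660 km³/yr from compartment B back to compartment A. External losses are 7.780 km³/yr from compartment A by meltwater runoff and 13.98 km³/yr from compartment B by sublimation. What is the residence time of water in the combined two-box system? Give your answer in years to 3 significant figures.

Treat the two boxes together as one reservoir: the mixing fluxes between them are internal recycling, so τ = ΣM / Σ(external losses).
M_total = 16.14 + 38.51 = 54.650 km³.
ΣF_external_out = 7.780 + 13.98 = 21.760 km³/yr.
τ = M_total / ΣF_ext = 54.650 / 21.760 = 2.511 yr.

2.51 yr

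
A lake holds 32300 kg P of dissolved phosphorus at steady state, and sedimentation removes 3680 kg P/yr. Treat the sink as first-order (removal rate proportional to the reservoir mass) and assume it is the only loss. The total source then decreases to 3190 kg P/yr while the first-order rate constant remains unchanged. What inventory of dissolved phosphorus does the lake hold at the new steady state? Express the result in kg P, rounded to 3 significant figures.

28000 kg P

Rate constant k = F/M = 3680 / 32300 = 0.1139 yr⁻¹.
At the new steady state, source = k·M_new ⇒ M_new = 3190 / 0.1139 = 28000 kg P.
(Equivalently M_new = M × F_new/F_old = 32300 × 3190/3680.)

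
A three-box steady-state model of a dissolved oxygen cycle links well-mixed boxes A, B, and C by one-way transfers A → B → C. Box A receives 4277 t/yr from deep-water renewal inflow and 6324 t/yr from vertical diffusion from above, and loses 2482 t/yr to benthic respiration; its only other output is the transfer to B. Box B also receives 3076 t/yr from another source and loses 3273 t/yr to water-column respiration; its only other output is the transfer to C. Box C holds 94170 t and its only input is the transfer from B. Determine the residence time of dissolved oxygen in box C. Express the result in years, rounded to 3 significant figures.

Box A: F(A→B) = (4277 + 6324) − 2482 = 8119.0 t/yr.
Box B: F(B→C) = (8119.0 + 3076) − 3273 = 7922.0 t/yr.
Box C throughput = its input = 7922.0 t/yr; τ = 94170 / 7922.0 = 11.89 yr.

11.9 yr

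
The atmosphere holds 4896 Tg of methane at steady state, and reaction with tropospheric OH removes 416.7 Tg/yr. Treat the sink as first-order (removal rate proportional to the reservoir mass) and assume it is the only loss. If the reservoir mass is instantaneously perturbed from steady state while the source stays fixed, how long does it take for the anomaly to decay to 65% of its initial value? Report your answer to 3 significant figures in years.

For a linear reservoir the anomaly decays as exp(−t/τ) with τ = M/F = 4896/416.7 = 11.75 yr.
exp(−t/τ) = 0.65 ⇒ t = −τ ln(0.65) = 11.75 × 0.4308 = 5.061 yr.

5.06 yr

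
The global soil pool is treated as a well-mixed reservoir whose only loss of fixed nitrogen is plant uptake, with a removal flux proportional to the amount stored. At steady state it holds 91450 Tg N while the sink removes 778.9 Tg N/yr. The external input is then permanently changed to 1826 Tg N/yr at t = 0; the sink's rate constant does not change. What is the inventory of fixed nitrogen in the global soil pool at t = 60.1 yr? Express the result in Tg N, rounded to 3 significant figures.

141000 Tg N

Residence time τ = M₀/F₀ = 117.4 yr. The eventual steady state is M_∞ = M₀·(F₁/F₀) = 91450 × 1826/778.9 = 214390 Tg N.
The anomaly ΔM(t) = M(t) − M_∞ decays as ΔM₀·e^(−t/τ) with ΔM₀ = 91450 − 214390 = −122900 Tg N.
At t = 60.1 yr, e^(−t/τ) = e^(−0.5119) = 0.5994, so ΔM = −73690 Tg N and M = 214390 − 73690 = 140700 Tg N.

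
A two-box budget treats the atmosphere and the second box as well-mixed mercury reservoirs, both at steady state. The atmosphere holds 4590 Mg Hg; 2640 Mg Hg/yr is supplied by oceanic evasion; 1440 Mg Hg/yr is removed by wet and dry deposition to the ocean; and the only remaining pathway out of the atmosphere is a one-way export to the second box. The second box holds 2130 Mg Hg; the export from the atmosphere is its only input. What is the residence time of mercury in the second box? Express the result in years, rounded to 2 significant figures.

1.8 yr

Balance the atmosphere: ΣF_in = 2640.0 Mg Hg/yr.
Export to the second box = ΣF_in − (1440) = 1200.0 Mg Hg/yr.
At steady state the output of the second box equals its input, 1200.0 Mg Hg/yr.
τ = M / F = 2130 / 1200.0 = 1.775 yr.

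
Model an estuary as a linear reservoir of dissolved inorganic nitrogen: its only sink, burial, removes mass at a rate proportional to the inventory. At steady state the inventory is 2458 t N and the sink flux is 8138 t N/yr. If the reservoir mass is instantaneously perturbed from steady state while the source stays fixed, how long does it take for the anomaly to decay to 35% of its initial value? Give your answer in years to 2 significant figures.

For a linear reservoir the anomaly decays as exp(−t/τ) with τ = M/F = 2458/8138 = 0.3020 yr.
exp(−t/τ) = 0.35 ⇒ t = −τ ln(0.35) = 0.3020 × 1.050 = 0.3171 yr.

0.32 yr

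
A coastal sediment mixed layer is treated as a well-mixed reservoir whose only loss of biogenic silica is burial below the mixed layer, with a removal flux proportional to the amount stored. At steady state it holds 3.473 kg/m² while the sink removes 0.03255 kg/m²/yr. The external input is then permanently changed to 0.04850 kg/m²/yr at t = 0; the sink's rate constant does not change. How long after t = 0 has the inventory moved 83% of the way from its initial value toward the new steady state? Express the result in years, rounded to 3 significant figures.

τ = M₀/F₀ = 3.473/0.03255 = 106.7 yr.
The remaining gap fraction is e^(−t/τ); 83% covered ⇒ e^(−t/τ) = 0.170.
t = −τ ln(0.170) = 106.7 × 1.772 = 189.1 yr.

189 yr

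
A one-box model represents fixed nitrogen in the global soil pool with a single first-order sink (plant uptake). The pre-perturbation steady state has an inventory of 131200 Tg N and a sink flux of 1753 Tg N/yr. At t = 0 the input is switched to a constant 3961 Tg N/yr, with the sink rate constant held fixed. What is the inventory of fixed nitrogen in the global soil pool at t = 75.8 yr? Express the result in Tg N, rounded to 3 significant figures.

236000 Tg N

τ = M₀/F₀ = 131200/1753 = 74.84 yr; rate constant k = 1/τ.
New steady state M_∞ = F₁/k = F₁·τ = 3961 × 74.84 = 296450 Tg N.
M(t) = M_∞ + (M₀ − M_∞)·e^(−t/τ); t/τ = 75.8/74.84 = 1.013, so e^(−t/τ) = 0.3632.
M(t) = 296450 − 165300 × 0.3632 = 236430 Tg N.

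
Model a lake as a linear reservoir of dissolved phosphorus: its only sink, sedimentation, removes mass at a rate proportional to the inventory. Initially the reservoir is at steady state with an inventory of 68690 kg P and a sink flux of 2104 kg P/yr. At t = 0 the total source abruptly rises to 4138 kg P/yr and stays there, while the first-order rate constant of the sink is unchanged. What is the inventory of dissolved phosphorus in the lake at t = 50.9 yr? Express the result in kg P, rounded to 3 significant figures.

121000 kg P

Residence time τ = M₀/F₀ = 32.65 yr. The eventual steady state is M_∞ = M₀·(F₁/F₀) = 68690 × 4138/2104 = 135090 kg P.
The anomaly ΔM(t) = M(t) − M_∞ decays as ΔM₀·e^(−t/τ) with ΔM₀ = 68690 − 135090 = −66400 kg P.
At t = 50.9 yr, e^(−t/τ) = e^(−1.559) = 0.2103, so ΔM = −13970 kg P and M = 135090 − 13970 = 121130 kg P.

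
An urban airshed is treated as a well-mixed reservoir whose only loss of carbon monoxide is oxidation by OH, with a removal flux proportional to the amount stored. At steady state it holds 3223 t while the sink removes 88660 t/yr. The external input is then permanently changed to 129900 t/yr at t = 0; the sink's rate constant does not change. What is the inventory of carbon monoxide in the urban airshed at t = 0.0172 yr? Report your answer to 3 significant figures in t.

3790 t

τ = M₀/F₀ = 3223/88660 = 0.03635 yr; rate constant k = 1/τ.
New steady state M_∞ = F₁/k = F₁·τ = 129900 × 0.03635 = 4722.2 t.
M(t) = M_∞ + (M₀ − M_∞)·e^(−t/τ); t/τ = 0.0172/0.03635 = 0.4731, so e^(−t/τ) = 0.6230.
M(t) = 4722.2 − 1499 × 0.6230 = 3788.1 t.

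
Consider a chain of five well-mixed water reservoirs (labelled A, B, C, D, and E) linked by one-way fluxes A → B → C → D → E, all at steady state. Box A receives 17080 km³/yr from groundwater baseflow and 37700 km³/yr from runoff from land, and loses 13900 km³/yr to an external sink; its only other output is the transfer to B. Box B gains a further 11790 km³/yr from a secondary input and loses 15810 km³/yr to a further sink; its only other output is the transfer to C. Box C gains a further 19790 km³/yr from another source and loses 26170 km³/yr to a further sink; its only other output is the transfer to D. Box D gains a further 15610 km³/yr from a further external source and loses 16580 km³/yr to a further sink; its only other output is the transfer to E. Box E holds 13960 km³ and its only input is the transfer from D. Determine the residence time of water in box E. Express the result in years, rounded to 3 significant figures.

Box A: F(A→B) = (17080 + 37700) − 13900 = 40880 km³/yr.
Box B: F(B→C) = (40880 + 11790) − 15810 = 36860 km³/yr.
Box C: F(C→D) = (36860 + 19790) − 26170 = 30480 km³/yr.
Box D: F(D→E) = (30480 + 15610) − 16580 = 29510 km³/yr.
Box E throughput = its input = 29510 km³/yr; τ = 13960 / 29510 = 0.4731 yr.

0.473 yr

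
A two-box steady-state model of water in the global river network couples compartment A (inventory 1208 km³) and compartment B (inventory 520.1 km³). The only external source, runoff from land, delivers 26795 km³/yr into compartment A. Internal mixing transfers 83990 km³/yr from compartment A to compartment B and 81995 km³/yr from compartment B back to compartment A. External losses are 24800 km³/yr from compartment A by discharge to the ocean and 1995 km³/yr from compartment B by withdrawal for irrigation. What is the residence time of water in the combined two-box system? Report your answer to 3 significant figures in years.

Treat the two boxes together as one reservoir: the mixing fluxes between them are internal recycling, so τ = ΣM / Σ(external losses).
M_total = 1208 + 520.1 = 1728.1 km³.
ΣF_external_out = 24800 + 1995 = 26795 km³/yr.
τ = M_total / ΣF_ext = 1728.1 / 26795 = 0.06449 yr.

0.0645 yr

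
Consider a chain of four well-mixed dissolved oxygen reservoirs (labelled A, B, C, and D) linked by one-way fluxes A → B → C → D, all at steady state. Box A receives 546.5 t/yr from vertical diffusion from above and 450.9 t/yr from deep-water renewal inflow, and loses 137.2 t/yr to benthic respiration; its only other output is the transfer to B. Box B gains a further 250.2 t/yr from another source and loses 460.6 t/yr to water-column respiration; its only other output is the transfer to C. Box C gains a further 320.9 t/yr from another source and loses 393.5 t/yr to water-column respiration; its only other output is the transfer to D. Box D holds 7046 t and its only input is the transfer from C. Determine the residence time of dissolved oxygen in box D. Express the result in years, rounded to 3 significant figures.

Box A: F(A→B) = (546.5 + 450.9) − 137.2 = 860.20 t/yr.
Box B: F(B→C) = (860.20 + 250.2) − 460.6 = 649.80 t/yr.
Box C: F(C→D) = (649.80 + 320.9) − 393.5 = 577.20 t/yr.
Box D throughput = its input = 577.20 t/yr; τ = 7046 / 577.20 = 12.21 yr.

12.2 yr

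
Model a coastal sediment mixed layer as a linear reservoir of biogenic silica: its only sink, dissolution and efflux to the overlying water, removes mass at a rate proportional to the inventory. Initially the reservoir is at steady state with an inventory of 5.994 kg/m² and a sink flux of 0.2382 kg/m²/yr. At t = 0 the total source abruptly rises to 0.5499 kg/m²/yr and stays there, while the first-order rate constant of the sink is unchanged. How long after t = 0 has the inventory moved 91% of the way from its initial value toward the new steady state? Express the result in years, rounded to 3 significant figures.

τ = M₀/F₀ = 5.994/0.2382 = 25.16 yr.
The remaining gap fraction is e^(−t/τ); 91% covered ⇒ e^(−t/τ) = 0.0900.
t = −τ ln(0.0900) = 25.16 × 2.408 = 60.59 yr.

60.6 yr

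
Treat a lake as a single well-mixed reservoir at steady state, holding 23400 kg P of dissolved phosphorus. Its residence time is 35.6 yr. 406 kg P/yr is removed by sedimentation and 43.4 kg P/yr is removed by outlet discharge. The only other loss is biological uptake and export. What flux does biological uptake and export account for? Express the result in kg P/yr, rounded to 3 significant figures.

Total removal F = M/τ = 23400 / 35.6 = 657.3 kg P/yr.
Biological uptake and export = F − (406 + 43.4) = 657.3 − 449.4 = 207.9 kg P/yr.

208 kg P/yr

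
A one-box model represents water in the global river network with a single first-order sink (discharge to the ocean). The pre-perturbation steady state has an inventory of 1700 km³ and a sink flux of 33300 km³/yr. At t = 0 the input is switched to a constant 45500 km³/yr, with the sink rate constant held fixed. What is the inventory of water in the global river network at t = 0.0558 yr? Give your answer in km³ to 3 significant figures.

The sink rate constant is k = F₀/M₀ = 33300/1700 = 19.59 yr⁻¹.
Solving dM/dt = F₁ − kM with M(0) = M₀ gives M(t) = F₁/k + (M₀ − F₁/k)·e^(−kt).
F₁/k = 45500/19.59 = 2322.8 km³; kt = 19.59 × 0.0558 = 1.093, e^(−kt) = 0.3352.
M(0.0558) = 2322.8 + (1700 − 2322.8) × 0.3352 = 2322.8 − 208.8 = 2114.1 km³.

2110 km³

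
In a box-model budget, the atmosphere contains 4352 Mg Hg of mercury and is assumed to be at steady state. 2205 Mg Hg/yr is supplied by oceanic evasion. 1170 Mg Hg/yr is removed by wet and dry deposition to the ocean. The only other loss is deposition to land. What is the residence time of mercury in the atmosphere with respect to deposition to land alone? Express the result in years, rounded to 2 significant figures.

4.2 yr

At steady state ΣF_in = ΣF_out.
ΣF_in = 2205.0 Mg Hg/yr.
Deposition to land flux = ΣF_in − (1170) = 2205.0 − 1170 = 1035 Mg Hg/yr.
τ = M / F = 4352 / 1035 = 4.205 yr.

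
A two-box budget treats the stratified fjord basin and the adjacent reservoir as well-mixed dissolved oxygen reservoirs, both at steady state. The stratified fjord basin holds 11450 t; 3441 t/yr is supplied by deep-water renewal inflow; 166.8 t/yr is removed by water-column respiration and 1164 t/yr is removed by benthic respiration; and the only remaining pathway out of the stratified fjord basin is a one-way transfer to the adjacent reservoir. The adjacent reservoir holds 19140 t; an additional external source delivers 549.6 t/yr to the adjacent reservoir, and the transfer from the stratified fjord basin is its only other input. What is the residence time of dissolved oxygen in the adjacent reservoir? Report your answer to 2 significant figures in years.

7.2 yr

Balance the stratified fjord basin: ΣF_in = 3441.0 t/yr.
Transfer to the adjacent reservoir = ΣF_in − (166.8 + 1164) = 2110.2 t/yr.
Total input to the adjacent reservoir = 2110.2 + 549.6 = 2659.8 t/yr; at steady state this equals its total output.
τ = M / F = 19140 / 2659.8 = 7.196 yr.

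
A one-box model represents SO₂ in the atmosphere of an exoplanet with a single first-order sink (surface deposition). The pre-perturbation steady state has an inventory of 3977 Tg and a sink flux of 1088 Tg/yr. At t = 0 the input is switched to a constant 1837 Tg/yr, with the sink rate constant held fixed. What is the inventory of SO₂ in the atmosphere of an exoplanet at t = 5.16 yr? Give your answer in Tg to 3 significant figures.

Residence time τ = M₀/F₀ = 3.655 yr. The eventual steady state is M_∞ = M₀·(F₁/F₀) = 3977 × 1837/1088 = 6714.8 Tg.
The anomaly ΔM(t) = M(t) − M_∞ decays as ΔM₀·e^(−t/τ) with ΔM₀ = 3977 − 6714.8 = −2738 Tg.
At t = 5.16 yr, e^(−t/τ) = e^(−1.412) = 0.2437, so ΔM = −667.3 Tg and M = 6714.8 − 667.3 = 6047.5 Tg.

6050 Tg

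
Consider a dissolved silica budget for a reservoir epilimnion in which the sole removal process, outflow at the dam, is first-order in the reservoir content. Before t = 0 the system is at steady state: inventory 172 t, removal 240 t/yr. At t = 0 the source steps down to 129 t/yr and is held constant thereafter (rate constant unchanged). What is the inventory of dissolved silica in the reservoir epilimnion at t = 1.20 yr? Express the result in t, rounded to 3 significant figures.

107 t

Residence time τ = M₀/F₀ = 0.7167 yr. The eventual steady state is M_∞ = M₀·(F₁/F₀) = 172 × 129/240 = 92.450 t.
The anomaly ΔM(t) = M(t) − M_∞ decays as ΔM₀·e^(−t/τ) with ΔM₀ = 172 − 92.450 = 79.55 t.
At t = 1.20 yr, e^(−t/τ) = e^(−1.674) = 0.1874, so ΔM = 14.91 t and M = 92.450 + 14.91 = 107.36 t.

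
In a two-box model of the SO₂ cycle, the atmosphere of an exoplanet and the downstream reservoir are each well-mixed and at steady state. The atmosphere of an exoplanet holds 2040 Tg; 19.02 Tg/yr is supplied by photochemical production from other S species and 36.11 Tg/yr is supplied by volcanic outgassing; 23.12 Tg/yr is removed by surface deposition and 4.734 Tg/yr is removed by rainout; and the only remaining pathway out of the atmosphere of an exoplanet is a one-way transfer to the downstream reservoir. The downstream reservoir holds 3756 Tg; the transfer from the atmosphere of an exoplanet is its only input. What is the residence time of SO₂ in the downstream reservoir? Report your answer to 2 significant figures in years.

Balance the atmosphere of an exoplanet: ΣF_in = 19.02 + 36.11 = 55.130 Tg/yr.
Transfer to the downstream reservoir = ΣF_in − (23.12 + 4.734) = 27.276 Tg/yr.
At steady state the output of the downstream reservoir equals its input, 27.276 Tg/yr.
τ = M / F = 3756 / 27.276 = 137.7 yr.

140 yr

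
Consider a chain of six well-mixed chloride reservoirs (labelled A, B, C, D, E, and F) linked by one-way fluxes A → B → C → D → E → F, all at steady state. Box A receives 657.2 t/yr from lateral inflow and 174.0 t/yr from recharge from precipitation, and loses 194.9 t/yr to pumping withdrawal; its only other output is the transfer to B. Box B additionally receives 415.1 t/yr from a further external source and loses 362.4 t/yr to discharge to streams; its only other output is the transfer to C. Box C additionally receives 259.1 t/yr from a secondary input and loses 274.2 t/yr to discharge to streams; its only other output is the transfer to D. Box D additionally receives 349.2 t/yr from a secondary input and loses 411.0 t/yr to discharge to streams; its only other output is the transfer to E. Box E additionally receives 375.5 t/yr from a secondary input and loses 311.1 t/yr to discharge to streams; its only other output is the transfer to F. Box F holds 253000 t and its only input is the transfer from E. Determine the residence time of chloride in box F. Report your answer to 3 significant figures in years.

Box A: F(A→B) = (657.2 + 174.0) − 194.9 = 636.30 t/yr.
Box B: F(B→C) = (636.30 + 415.1) − 362.4 = 689.00 t/yr.
Box C: F(C→D) = (689.00 + 259.1) − 274.2 = 673.90 t/yr.
Box D: F(D→E) = (673.90 + 349.2) − 411.0 = 612.10 t/yr.
Box E: F(E→F) = (612.10 + 375.5) − 311.1 = 676.50 t/yr.
Box F throughput = its input = 676.50 t/yr; τ = 253000 / 676.50 = 374.0 yr.

374 yr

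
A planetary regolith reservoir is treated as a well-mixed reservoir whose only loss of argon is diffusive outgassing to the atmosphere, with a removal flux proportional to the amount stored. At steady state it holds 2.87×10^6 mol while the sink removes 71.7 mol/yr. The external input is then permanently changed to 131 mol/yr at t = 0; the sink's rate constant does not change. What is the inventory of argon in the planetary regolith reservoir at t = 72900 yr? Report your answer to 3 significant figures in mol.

Residence time τ = M₀/F₀ = 40030 yr. The eventual steady state is M_∞ = M₀·(F₁/F₀) = 2.87×10^6 × 131/71.7 = 5.2437×10^6 mol.
The anomaly ΔM(t) = M(t) − M_∞ decays as ΔM₀·e^(−t/τ) with ΔM₀ = 2.87×10^6 − 5.2437×10^6 = −2.374×10^6 mol.
At t = 72900 yr, e^(−t/τ) = e^(−1.821) = 0.1618, so ΔM = −384100 mol and M = 5.2437×10^6 − 384100 = 4.8595×10^6 mol.

4.86×10^6 mol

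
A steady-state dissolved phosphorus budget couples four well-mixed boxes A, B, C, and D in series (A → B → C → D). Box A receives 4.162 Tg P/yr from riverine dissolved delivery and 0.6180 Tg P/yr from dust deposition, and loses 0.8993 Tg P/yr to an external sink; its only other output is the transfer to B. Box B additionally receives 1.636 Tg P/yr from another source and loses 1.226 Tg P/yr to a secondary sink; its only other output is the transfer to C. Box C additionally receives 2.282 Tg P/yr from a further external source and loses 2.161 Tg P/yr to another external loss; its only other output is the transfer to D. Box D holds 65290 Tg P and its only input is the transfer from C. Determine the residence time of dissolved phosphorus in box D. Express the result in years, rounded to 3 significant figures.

Box A: F(A→B) = (4.162 + 0.6180) − 0.8993 = 3.8807 Tg P/yr.
Box B: F(B→C) = (3.8807 + 1.636) − 1.226 = 4.2907 Tg P/yr.
Box C: F(C→D) = (4.2907 + 2.282) − 2.161 = 4.4117 Tg P/yr.
Box D throughput = its input = 4.4117 Tg P/yr; τ = 65290 / 4.4117 = 14800 yr.

14800 yr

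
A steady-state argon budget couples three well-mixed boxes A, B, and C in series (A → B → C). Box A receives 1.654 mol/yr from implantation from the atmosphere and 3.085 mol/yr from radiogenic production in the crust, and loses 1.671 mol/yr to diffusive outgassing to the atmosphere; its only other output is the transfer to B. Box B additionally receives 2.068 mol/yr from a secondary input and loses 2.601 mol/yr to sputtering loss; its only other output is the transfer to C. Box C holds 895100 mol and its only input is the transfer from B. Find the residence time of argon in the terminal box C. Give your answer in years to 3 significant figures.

Box A: F(A→B) = (1.654 + 3.085) − 1.671 = 3.0680 mol/yr.
Box B: F(B→C) = (3.0680 + 2.068) − 2.601 = 2.5350 mol/yr.
Box C throughput = its input = 2.5350 mol/yr; τ = 895100 / 2.5350 = 353100 yr.

353000 yr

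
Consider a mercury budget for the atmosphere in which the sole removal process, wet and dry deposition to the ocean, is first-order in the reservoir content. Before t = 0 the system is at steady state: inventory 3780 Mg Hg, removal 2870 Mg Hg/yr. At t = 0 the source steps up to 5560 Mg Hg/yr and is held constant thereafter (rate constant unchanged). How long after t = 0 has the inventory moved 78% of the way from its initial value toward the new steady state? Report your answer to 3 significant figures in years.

τ = M₀/F₀ = 3780/2870 = 1.317 yr.
The remaining gap fraction is e^(−t/τ); 78% covered ⇒ e^(−t/τ) = 0.220.
t = −τ ln(0.220) = 1.317 × 1.514 = 1.994 yr.

1.99 yr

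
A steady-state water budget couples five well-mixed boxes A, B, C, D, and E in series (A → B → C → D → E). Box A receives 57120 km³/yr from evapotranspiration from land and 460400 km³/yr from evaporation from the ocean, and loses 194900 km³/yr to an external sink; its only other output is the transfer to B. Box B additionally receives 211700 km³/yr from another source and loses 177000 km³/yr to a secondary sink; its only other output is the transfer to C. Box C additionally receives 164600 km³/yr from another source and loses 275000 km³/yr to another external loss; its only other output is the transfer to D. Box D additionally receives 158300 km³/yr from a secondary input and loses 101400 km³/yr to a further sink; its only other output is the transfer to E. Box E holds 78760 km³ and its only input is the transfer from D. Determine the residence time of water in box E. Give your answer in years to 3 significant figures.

Box A: F(A→B) = (57120 + 460400) − 194900 = 322620 km³/yr.
Box B: F(B→C) = (322620 + 211700) − 177000 = 357320 km³/yr.
Box C: F(C→D) = (357320 + 164600) − 275000 = 246920 km³/yr.
Box D: F(D→E) = (246920 + 158300) − 101400 = 303820 km³/yr.
Box E throughput = its input = 303820 km³/yr; τ = 78760 / 303820 = 0.2592 yr.

0.259 yr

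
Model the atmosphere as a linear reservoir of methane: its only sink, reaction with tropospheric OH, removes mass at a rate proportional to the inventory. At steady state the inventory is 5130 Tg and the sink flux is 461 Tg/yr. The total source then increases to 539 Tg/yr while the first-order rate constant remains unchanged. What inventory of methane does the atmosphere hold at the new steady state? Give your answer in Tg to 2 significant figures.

Rate constant k = F/M = 461 / 5130 = 0.08986 yr⁻¹.
At the new steady state, source = k·M_new ⇒ M_new = 539 / 0.08986 = 5998 Tg.
(Equivalently M_new = M × F_new/F_old = 5130 × 539/461.)

6000 Tg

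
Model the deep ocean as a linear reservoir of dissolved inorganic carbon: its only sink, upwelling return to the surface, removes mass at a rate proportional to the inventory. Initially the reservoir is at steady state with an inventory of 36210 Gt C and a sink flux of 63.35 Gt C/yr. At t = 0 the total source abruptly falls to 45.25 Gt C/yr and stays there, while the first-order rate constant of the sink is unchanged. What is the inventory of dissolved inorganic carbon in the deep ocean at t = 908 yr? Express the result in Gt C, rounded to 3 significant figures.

Residence time τ = M₀/F₀ = 571.6 yr. The eventual steady state is M_∞ = M₀·(F₁/F₀) = 36210 × 45.25/63.35 = 25864 Gt C.
The anomaly ΔM(t) = M(t) − M_∞ decays as ΔM₀·e^(−t/τ) with ΔM₀ = 36210 − 25864 = 10350 Gt C.
At t = 908 yr, e^(−t/τ) = e^(−1.589) = 0.2042, so ΔM = 2113 Gt C and M = 25864 + 2113 = 27977 Gt C.

28000 Gt C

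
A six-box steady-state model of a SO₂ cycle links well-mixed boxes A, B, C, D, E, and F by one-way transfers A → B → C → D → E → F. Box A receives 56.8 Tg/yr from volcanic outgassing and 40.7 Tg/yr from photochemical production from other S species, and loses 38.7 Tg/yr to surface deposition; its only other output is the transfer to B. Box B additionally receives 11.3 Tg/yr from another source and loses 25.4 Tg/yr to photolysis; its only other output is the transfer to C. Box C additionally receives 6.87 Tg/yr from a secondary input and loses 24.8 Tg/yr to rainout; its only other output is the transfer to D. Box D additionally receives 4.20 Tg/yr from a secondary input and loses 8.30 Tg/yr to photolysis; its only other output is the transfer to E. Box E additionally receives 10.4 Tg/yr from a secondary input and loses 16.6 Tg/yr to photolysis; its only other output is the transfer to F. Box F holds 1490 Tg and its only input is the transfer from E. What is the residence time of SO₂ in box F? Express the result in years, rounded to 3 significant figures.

90.5 yr

Box A: F(A→B) = (56.8 + 40.7) − 38.7 = 58.800 Tg/yr.
Box B: F(B→C) = (58.800 + 11.3) − 25.4 = 44.700 Tg/yr.
Box C: F(C→D) = (44.700 + 6.87) − 24.8 = 26.770 Tg/yr.
Box D: F(D→E) = (26.770 + 4.20) − 8.30 = 22.670 Tg/yr.
Box E: F(E→F) = (22.670 + 10.4) − 16.6 = 16.470 Tg/yr.
Box F throughput = its input = 16.470 Tg/yr; τ = 1490 / 16.470 = 90.47 yr.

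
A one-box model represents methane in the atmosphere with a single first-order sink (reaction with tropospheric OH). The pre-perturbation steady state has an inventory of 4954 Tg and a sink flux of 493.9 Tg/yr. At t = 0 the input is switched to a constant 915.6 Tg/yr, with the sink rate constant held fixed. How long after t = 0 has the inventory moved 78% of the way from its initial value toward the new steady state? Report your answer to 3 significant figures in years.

τ = M₀/F₀ = 4954/493.9 = 10.03 yr.
The remaining gap fraction is e^(−t/τ); 78% covered ⇒ e^(−t/τ) = 0.220.
t = −τ ln(0.220) = 10.03 × 1.514 = 15.19 yr.

15.2 yr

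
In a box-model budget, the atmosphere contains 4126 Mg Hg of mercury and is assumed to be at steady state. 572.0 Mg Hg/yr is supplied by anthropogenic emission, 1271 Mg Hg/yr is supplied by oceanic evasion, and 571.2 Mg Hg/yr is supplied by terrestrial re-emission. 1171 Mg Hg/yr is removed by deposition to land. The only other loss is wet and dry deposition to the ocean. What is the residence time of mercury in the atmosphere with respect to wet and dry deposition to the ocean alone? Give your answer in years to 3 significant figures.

At steady state ΣF_in = ΣF_out.
ΣF_in = 572.0 + 1271 + 571.2 = 2414.2 Mg Hg/yr.
Wet and dry deposition to the ocean flux = ΣF_in − (1171) = 2414.2 − 1171 = 1243 Mg Hg/yr.
τ = M / F = 4126 / 1243 = 3.319 yr.

3.32 yr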